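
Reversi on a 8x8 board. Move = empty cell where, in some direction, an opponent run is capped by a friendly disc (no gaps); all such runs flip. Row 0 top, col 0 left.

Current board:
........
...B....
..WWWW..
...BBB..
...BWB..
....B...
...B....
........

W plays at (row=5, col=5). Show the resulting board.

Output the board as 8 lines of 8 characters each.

Place W at (5,5); scan 8 dirs for brackets.
Dir NW: first cell 'W' (not opp) -> no flip
Dir N: opp run (4,5) (3,5) capped by W -> flip
Dir NE: first cell '.' (not opp) -> no flip
Dir W: opp run (5,4), next='.' -> no flip
Dir E: first cell '.' (not opp) -> no flip
Dir SW: first cell '.' (not opp) -> no flip
Dir S: first cell '.' (not opp) -> no flip
Dir SE: first cell '.' (not opp) -> no flip
All flips: (3,5) (4,5)

Answer: ........
...B....
..WWWW..
...BBW..
...BWW..
....BW..
...B....
........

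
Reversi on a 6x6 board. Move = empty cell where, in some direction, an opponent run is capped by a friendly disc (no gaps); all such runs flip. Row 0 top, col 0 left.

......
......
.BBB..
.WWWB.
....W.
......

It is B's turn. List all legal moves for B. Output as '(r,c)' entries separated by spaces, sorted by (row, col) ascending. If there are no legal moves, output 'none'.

Answer: (3,0) (4,0) (4,1) (4,2) (4,3) (5,4) (5,5)

Derivation:
(2,0): no bracket -> illegal
(2,4): no bracket -> illegal
(3,0): flips 3 -> legal
(3,5): no bracket -> illegal
(4,0): flips 1 -> legal
(4,1): flips 2 -> legal
(4,2): flips 1 -> legal
(4,3): flips 2 -> legal
(4,5): no bracket -> illegal
(5,3): no bracket -> illegal
(5,4): flips 1 -> legal
(5,5): flips 2 -> legal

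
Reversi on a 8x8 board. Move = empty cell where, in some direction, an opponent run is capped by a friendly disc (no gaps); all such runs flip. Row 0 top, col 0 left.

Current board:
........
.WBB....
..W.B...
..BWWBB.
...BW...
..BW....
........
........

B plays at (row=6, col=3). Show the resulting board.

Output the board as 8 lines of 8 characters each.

Answer: ........
.WBB....
..W.B...
..BWWBB.
...BW...
..BB....
...B....
........

Derivation:
Place B at (6,3); scan 8 dirs for brackets.
Dir NW: first cell 'B' (not opp) -> no flip
Dir N: opp run (5,3) capped by B -> flip
Dir NE: first cell '.' (not opp) -> no flip
Dir W: first cell '.' (not opp) -> no flip
Dir E: first cell '.' (not opp) -> no flip
Dir SW: first cell '.' (not opp) -> no flip
Dir S: first cell '.' (not opp) -> no flip
Dir SE: first cell '.' (not opp) -> no flip
All flips: (5,3)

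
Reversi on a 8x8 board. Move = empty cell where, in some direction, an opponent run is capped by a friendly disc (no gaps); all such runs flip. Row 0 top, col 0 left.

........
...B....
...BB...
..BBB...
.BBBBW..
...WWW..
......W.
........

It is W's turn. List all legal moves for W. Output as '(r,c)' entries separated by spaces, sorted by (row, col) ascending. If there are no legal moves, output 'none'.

(0,2): no bracket -> illegal
(0,3): flips 4 -> legal
(0,4): no bracket -> illegal
(1,2): flips 2 -> legal
(1,4): flips 3 -> legal
(1,5): no bracket -> illegal
(2,1): flips 2 -> legal
(2,2): flips 2 -> legal
(2,5): no bracket -> illegal
(3,0): no bracket -> illegal
(3,1): flips 1 -> legal
(3,5): flips 1 -> legal
(4,0): flips 4 -> legal
(5,0): no bracket -> illegal
(5,1): no bracket -> illegal
(5,2): no bracket -> illegal

Answer: (0,3) (1,2) (1,4) (2,1) (2,2) (3,1) (3,5) (4,0)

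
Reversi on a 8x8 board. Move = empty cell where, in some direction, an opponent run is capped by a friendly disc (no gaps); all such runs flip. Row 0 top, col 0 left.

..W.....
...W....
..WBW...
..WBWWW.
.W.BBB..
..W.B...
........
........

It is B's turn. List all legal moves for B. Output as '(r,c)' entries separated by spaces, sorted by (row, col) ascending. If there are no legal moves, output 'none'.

(0,1): no bracket -> illegal
(0,3): flips 1 -> legal
(0,4): no bracket -> illegal
(1,1): flips 1 -> legal
(1,2): no bracket -> illegal
(1,4): flips 2 -> legal
(1,5): flips 1 -> legal
(2,1): flips 2 -> legal
(2,5): flips 3 -> legal
(2,6): flips 1 -> legal
(2,7): flips 1 -> legal
(3,0): no bracket -> illegal
(3,1): flips 1 -> legal
(3,7): flips 3 -> legal
(4,0): no bracket -> illegal
(4,2): no bracket -> illegal
(4,6): no bracket -> illegal
(4,7): no bracket -> illegal
(5,0): flips 2 -> legal
(5,1): no bracket -> illegal
(5,3): no bracket -> illegal
(6,1): flips 1 -> legal
(6,2): no bracket -> illegal
(6,3): no bracket -> illegal

Answer: (0,3) (1,1) (1,4) (1,5) (2,1) (2,5) (2,6) (2,7) (3,1) (3,7) (5,0) (6,1)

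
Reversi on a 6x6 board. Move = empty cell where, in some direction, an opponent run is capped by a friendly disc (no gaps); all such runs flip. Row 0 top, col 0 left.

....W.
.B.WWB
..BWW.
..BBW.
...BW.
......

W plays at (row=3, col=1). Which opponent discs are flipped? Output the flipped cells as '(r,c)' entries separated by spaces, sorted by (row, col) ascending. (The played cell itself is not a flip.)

Dir NW: first cell '.' (not opp) -> no flip
Dir N: first cell '.' (not opp) -> no flip
Dir NE: opp run (2,2) capped by W -> flip
Dir W: first cell '.' (not opp) -> no flip
Dir E: opp run (3,2) (3,3) capped by W -> flip
Dir SW: first cell '.' (not opp) -> no flip
Dir S: first cell '.' (not opp) -> no flip
Dir SE: first cell '.' (not opp) -> no flip

Answer: (2,2) (3,2) (3,3)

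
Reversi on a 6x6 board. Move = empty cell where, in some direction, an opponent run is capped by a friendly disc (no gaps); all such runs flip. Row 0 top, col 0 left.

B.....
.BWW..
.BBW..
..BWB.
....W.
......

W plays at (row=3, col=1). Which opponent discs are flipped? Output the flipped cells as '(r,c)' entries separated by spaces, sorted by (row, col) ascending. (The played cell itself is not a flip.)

Answer: (2,2) (3,2)

Derivation:
Dir NW: first cell '.' (not opp) -> no flip
Dir N: opp run (2,1) (1,1), next='.' -> no flip
Dir NE: opp run (2,2) capped by W -> flip
Dir W: first cell '.' (not opp) -> no flip
Dir E: opp run (3,2) capped by W -> flip
Dir SW: first cell '.' (not opp) -> no flip
Dir S: first cell '.' (not opp) -> no flip
Dir SE: first cell '.' (not opp) -> no flip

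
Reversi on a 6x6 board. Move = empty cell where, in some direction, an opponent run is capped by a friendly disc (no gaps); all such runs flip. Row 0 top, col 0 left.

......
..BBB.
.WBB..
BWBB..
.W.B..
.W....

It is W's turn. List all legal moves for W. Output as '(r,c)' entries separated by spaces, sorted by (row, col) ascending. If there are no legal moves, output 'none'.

Answer: (0,3) (0,4) (0,5) (2,4) (3,4) (5,4)

Derivation:
(0,1): no bracket -> illegal
(0,2): no bracket -> illegal
(0,3): flips 1 -> legal
(0,4): flips 2 -> legal
(0,5): flips 3 -> legal
(1,1): no bracket -> illegal
(1,5): no bracket -> illegal
(2,0): no bracket -> illegal
(2,4): flips 2 -> legal
(2,5): no bracket -> illegal
(3,4): flips 2 -> legal
(4,0): no bracket -> illegal
(4,2): no bracket -> illegal
(4,4): no bracket -> illegal
(5,2): no bracket -> illegal
(5,3): no bracket -> illegal
(5,4): flips 2 -> legal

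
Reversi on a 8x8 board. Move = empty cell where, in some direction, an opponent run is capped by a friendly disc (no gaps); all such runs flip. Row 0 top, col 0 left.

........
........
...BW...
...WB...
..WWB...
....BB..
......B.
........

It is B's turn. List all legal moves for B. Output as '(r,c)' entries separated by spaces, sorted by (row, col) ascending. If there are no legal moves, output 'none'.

Answer: (1,4) (2,2) (2,5) (3,2) (4,1) (5,2) (5,3)

Derivation:
(1,3): no bracket -> illegal
(1,4): flips 1 -> legal
(1,5): no bracket -> illegal
(2,2): flips 1 -> legal
(2,5): flips 1 -> legal
(3,1): no bracket -> illegal
(3,2): flips 2 -> legal
(3,5): no bracket -> illegal
(4,1): flips 2 -> legal
(5,1): no bracket -> illegal
(5,2): flips 1 -> legal
(5,3): flips 2 -> legal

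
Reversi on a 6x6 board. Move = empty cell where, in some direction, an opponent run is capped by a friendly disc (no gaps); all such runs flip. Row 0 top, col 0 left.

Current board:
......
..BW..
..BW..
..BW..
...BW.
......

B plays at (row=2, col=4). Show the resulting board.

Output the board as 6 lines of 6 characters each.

Place B at (2,4); scan 8 dirs for brackets.
Dir NW: opp run (1,3), next='.' -> no flip
Dir N: first cell '.' (not opp) -> no flip
Dir NE: first cell '.' (not opp) -> no flip
Dir W: opp run (2,3) capped by B -> flip
Dir E: first cell '.' (not opp) -> no flip
Dir SW: opp run (3,3), next='.' -> no flip
Dir S: first cell '.' (not opp) -> no flip
Dir SE: first cell '.' (not opp) -> no flip
All flips: (2,3)

Answer: ......
..BW..
..BBB.
..BW..
...BW.
......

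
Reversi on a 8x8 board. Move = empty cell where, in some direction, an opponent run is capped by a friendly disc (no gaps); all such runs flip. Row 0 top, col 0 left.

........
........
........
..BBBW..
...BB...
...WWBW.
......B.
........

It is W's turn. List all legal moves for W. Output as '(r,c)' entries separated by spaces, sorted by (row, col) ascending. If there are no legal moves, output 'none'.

Answer: (2,1) (2,3) (2,4) (3,1) (7,6)

Derivation:
(2,1): flips 2 -> legal
(2,2): no bracket -> illegal
(2,3): flips 2 -> legal
(2,4): flips 2 -> legal
(2,5): no bracket -> illegal
(3,1): flips 3 -> legal
(4,1): no bracket -> illegal
(4,2): no bracket -> illegal
(4,5): no bracket -> illegal
(4,6): no bracket -> illegal
(5,2): no bracket -> illegal
(5,7): no bracket -> illegal
(6,4): no bracket -> illegal
(6,5): no bracket -> illegal
(6,7): no bracket -> illegal
(7,5): no bracket -> illegal
(7,6): flips 1 -> legal
(7,7): no bracket -> illegal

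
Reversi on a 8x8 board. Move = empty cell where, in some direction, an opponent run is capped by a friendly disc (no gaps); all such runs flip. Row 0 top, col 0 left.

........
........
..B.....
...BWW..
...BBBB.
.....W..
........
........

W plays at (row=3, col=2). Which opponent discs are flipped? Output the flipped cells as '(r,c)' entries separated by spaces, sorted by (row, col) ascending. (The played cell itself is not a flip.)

Dir NW: first cell '.' (not opp) -> no flip
Dir N: opp run (2,2), next='.' -> no flip
Dir NE: first cell '.' (not opp) -> no flip
Dir W: first cell '.' (not opp) -> no flip
Dir E: opp run (3,3) capped by W -> flip
Dir SW: first cell '.' (not opp) -> no flip
Dir S: first cell '.' (not opp) -> no flip
Dir SE: opp run (4,3), next='.' -> no flip

Answer: (3,3)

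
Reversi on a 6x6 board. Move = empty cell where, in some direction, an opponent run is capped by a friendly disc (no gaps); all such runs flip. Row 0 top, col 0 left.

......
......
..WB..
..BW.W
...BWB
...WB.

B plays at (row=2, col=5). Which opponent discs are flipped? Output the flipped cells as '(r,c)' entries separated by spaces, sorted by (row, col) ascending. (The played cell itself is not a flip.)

Answer: (3,5)

Derivation:
Dir NW: first cell '.' (not opp) -> no flip
Dir N: first cell '.' (not opp) -> no flip
Dir NE: edge -> no flip
Dir W: first cell '.' (not opp) -> no flip
Dir E: edge -> no flip
Dir SW: first cell '.' (not opp) -> no flip
Dir S: opp run (3,5) capped by B -> flip
Dir SE: edge -> no flip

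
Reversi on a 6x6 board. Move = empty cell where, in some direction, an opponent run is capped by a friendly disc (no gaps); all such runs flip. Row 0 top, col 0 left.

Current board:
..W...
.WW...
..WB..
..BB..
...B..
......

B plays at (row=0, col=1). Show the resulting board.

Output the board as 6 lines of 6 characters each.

Answer: .BW...
.WB...
..WB..
..BB..
...B..
......

Derivation:
Place B at (0,1); scan 8 dirs for brackets.
Dir NW: edge -> no flip
Dir N: edge -> no flip
Dir NE: edge -> no flip
Dir W: first cell '.' (not opp) -> no flip
Dir E: opp run (0,2), next='.' -> no flip
Dir SW: first cell '.' (not opp) -> no flip
Dir S: opp run (1,1), next='.' -> no flip
Dir SE: opp run (1,2) capped by B -> flip
All flips: (1,2)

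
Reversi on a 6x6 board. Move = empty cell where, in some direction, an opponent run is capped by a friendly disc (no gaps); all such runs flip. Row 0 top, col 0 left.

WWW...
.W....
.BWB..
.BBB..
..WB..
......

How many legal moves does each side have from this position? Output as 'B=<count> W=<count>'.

-- B to move --
(0,3): no bracket -> illegal
(1,0): no bracket -> illegal
(1,2): flips 1 -> legal
(1,3): flips 1 -> legal
(2,0): no bracket -> illegal
(4,1): flips 1 -> legal
(5,1): flips 1 -> legal
(5,2): flips 1 -> legal
(5,3): flips 1 -> legal
B mobility = 6
-- W to move --
(1,0): no bracket -> illegal
(1,2): no bracket -> illegal
(1,3): no bracket -> illegal
(1,4): no bracket -> illegal
(2,0): flips 2 -> legal
(2,4): flips 2 -> legal
(3,0): no bracket -> illegal
(3,4): no bracket -> illegal
(4,0): flips 1 -> legal
(4,1): flips 2 -> legal
(4,4): flips 2 -> legal
(5,2): no bracket -> illegal
(5,3): no bracket -> illegal
(5,4): no bracket -> illegal
W mobility = 5

Answer: B=6 W=5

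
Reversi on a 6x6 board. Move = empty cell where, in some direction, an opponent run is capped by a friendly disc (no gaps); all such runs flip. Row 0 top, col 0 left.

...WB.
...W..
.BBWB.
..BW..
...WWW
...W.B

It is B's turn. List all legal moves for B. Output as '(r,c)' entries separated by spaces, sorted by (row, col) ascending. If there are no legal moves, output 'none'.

Answer: (0,2) (1,4) (3,4) (3,5) (4,2) (5,4)

Derivation:
(0,2): flips 2 -> legal
(1,2): no bracket -> illegal
(1,4): flips 1 -> legal
(3,4): flips 1 -> legal
(3,5): flips 1 -> legal
(4,2): flips 1 -> legal
(5,2): no bracket -> illegal
(5,4): flips 1 -> legal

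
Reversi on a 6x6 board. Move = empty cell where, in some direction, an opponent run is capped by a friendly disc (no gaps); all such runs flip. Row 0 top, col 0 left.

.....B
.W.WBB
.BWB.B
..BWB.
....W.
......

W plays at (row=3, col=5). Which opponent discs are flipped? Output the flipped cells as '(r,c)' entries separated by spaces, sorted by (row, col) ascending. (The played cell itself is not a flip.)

Dir NW: first cell '.' (not opp) -> no flip
Dir N: opp run (2,5) (1,5) (0,5), next=edge -> no flip
Dir NE: edge -> no flip
Dir W: opp run (3,4) capped by W -> flip
Dir E: edge -> no flip
Dir SW: first cell 'W' (not opp) -> no flip
Dir S: first cell '.' (not opp) -> no flip
Dir SE: edge -> no flip

Answer: (3,4)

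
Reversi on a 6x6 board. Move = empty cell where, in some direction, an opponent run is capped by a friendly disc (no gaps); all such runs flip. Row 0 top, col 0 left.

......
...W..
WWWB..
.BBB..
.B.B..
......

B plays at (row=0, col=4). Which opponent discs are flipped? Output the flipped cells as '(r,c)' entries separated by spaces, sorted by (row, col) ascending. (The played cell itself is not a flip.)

Answer: (1,3) (2,2)

Derivation:
Dir NW: edge -> no flip
Dir N: edge -> no flip
Dir NE: edge -> no flip
Dir W: first cell '.' (not opp) -> no flip
Dir E: first cell '.' (not opp) -> no flip
Dir SW: opp run (1,3) (2,2) capped by B -> flip
Dir S: first cell '.' (not opp) -> no flip
Dir SE: first cell '.' (not opp) -> no flip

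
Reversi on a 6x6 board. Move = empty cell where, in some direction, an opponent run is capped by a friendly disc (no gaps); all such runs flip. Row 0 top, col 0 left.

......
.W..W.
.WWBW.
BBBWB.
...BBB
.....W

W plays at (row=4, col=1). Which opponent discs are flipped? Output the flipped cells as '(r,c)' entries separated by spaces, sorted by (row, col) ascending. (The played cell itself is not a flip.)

Dir NW: opp run (3,0), next=edge -> no flip
Dir N: opp run (3,1) capped by W -> flip
Dir NE: opp run (3,2) (2,3) capped by W -> flip
Dir W: first cell '.' (not opp) -> no flip
Dir E: first cell '.' (not opp) -> no flip
Dir SW: first cell '.' (not opp) -> no flip
Dir S: first cell '.' (not opp) -> no flip
Dir SE: first cell '.' (not opp) -> no flip

Answer: (2,3) (3,1) (3,2)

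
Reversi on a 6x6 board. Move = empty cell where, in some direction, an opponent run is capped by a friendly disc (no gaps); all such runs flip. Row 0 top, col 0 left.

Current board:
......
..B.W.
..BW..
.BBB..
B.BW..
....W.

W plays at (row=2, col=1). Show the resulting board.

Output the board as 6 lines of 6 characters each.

Answer: ......
..B.W.
.WWW..
.BWB..
B.BW..
....W.

Derivation:
Place W at (2,1); scan 8 dirs for brackets.
Dir NW: first cell '.' (not opp) -> no flip
Dir N: first cell '.' (not opp) -> no flip
Dir NE: opp run (1,2), next='.' -> no flip
Dir W: first cell '.' (not opp) -> no flip
Dir E: opp run (2,2) capped by W -> flip
Dir SW: first cell '.' (not opp) -> no flip
Dir S: opp run (3,1), next='.' -> no flip
Dir SE: opp run (3,2) capped by W -> flip
All flips: (2,2) (3,2)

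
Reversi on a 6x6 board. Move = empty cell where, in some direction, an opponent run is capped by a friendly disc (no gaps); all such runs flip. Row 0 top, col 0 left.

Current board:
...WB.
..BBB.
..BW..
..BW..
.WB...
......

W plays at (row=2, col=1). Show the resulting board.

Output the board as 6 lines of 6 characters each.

Place W at (2,1); scan 8 dirs for brackets.
Dir NW: first cell '.' (not opp) -> no flip
Dir N: first cell '.' (not opp) -> no flip
Dir NE: opp run (1,2) capped by W -> flip
Dir W: first cell '.' (not opp) -> no flip
Dir E: opp run (2,2) capped by W -> flip
Dir SW: first cell '.' (not opp) -> no flip
Dir S: first cell '.' (not opp) -> no flip
Dir SE: opp run (3,2), next='.' -> no flip
All flips: (1,2) (2,2)

Answer: ...WB.
..WBB.
.WWW..
..BW..
.WB...
......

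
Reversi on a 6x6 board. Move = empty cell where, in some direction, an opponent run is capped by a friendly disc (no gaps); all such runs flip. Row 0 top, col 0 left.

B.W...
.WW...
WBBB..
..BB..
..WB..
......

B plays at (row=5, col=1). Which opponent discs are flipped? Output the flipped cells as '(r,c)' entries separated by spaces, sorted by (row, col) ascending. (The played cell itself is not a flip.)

Answer: (4,2)

Derivation:
Dir NW: first cell '.' (not opp) -> no flip
Dir N: first cell '.' (not opp) -> no flip
Dir NE: opp run (4,2) capped by B -> flip
Dir W: first cell '.' (not opp) -> no flip
Dir E: first cell '.' (not opp) -> no flip
Dir SW: edge -> no flip
Dir S: edge -> no flip
Dir SE: edge -> no flip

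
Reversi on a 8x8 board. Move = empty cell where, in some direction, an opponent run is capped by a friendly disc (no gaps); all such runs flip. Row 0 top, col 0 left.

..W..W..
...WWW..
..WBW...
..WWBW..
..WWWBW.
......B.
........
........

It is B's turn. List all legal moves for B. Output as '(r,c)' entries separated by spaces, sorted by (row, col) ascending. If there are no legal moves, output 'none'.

(0,1): no bracket -> illegal
(0,3): flips 1 -> legal
(0,4): flips 2 -> legal
(0,6): no bracket -> illegal
(1,1): no bracket -> illegal
(1,2): no bracket -> illegal
(1,6): no bracket -> illegal
(2,1): flips 1 -> legal
(2,5): flips 2 -> legal
(2,6): no bracket -> illegal
(3,1): flips 2 -> legal
(3,6): flips 2 -> legal
(3,7): no bracket -> illegal
(4,1): flips 4 -> legal
(4,7): flips 1 -> legal
(5,1): no bracket -> illegal
(5,2): flips 1 -> legal
(5,3): flips 2 -> legal
(5,4): flips 1 -> legal
(5,5): no bracket -> illegal
(5,7): no bracket -> illegal

Answer: (0,3) (0,4) (2,1) (2,5) (3,1) (3,6) (4,1) (4,7) (5,2) (5,3) (5,4)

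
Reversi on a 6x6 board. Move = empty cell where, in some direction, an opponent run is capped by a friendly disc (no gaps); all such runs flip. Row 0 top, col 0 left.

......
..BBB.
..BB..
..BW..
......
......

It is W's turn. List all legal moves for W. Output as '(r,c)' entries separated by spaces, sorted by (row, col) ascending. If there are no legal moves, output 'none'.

Answer: (0,3) (1,1) (3,1)

Derivation:
(0,1): no bracket -> illegal
(0,2): no bracket -> illegal
(0,3): flips 2 -> legal
(0,4): no bracket -> illegal
(0,5): no bracket -> illegal
(1,1): flips 1 -> legal
(1,5): no bracket -> illegal
(2,1): no bracket -> illegal
(2,4): no bracket -> illegal
(2,5): no bracket -> illegal
(3,1): flips 1 -> legal
(3,4): no bracket -> illegal
(4,1): no bracket -> illegal
(4,2): no bracket -> illegal
(4,3): no bracket -> illegal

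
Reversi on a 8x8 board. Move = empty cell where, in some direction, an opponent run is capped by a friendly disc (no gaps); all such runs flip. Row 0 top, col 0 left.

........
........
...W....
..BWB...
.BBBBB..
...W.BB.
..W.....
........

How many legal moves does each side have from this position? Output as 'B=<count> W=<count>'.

-- B to move --
(1,2): flips 1 -> legal
(1,3): flips 2 -> legal
(1,4): flips 1 -> legal
(2,2): flips 1 -> legal
(2,4): flips 1 -> legal
(5,1): no bracket -> illegal
(5,2): no bracket -> illegal
(5,4): no bracket -> illegal
(6,1): no bracket -> illegal
(6,3): flips 1 -> legal
(6,4): flips 1 -> legal
(7,1): flips 2 -> legal
(7,2): no bracket -> illegal
(7,3): no bracket -> illegal
B mobility = 8
-- W to move --
(2,1): no bracket -> illegal
(2,2): no bracket -> illegal
(2,4): no bracket -> illegal
(2,5): no bracket -> illegal
(3,0): no bracket -> illegal
(3,1): flips 2 -> legal
(3,5): flips 2 -> legal
(3,6): no bracket -> illegal
(4,0): no bracket -> illegal
(4,6): no bracket -> illegal
(4,7): no bracket -> illegal
(5,0): flips 2 -> legal
(5,1): flips 1 -> legal
(5,2): no bracket -> illegal
(5,4): no bracket -> illegal
(5,7): no bracket -> illegal
(6,4): no bracket -> illegal
(6,5): no bracket -> illegal
(6,6): flips 2 -> legal
(6,7): flips 3 -> legal
W mobility = 6

Answer: B=8 W=6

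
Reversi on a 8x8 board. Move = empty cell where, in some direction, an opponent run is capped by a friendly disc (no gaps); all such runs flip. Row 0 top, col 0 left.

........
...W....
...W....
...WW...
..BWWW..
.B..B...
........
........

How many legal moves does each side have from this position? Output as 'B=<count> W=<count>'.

-- B to move --
(0,2): no bracket -> illegal
(0,3): no bracket -> illegal
(0,4): no bracket -> illegal
(1,2): no bracket -> illegal
(1,4): no bracket -> illegal
(2,2): no bracket -> illegal
(2,4): flips 3 -> legal
(2,5): no bracket -> illegal
(3,2): flips 1 -> legal
(3,5): no bracket -> illegal
(3,6): flips 1 -> legal
(4,6): flips 3 -> legal
(5,2): no bracket -> illegal
(5,3): no bracket -> illegal
(5,5): no bracket -> illegal
(5,6): no bracket -> illegal
B mobility = 4
-- W to move --
(3,1): no bracket -> illegal
(3,2): no bracket -> illegal
(4,0): no bracket -> illegal
(4,1): flips 1 -> legal
(5,0): no bracket -> illegal
(5,2): no bracket -> illegal
(5,3): no bracket -> illegal
(5,5): no bracket -> illegal
(6,0): flips 2 -> legal
(6,1): no bracket -> illegal
(6,2): no bracket -> illegal
(6,3): flips 1 -> legal
(6,4): flips 1 -> legal
(6,5): flips 1 -> legal
W mobility = 5

Answer: B=4 W=5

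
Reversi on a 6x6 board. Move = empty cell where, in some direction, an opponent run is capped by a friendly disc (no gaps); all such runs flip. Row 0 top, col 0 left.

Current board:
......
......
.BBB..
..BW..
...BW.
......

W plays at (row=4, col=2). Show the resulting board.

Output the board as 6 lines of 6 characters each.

Answer: ......
......
.BBB..
..BW..
..WWW.
......

Derivation:
Place W at (4,2); scan 8 dirs for brackets.
Dir NW: first cell '.' (not opp) -> no flip
Dir N: opp run (3,2) (2,2), next='.' -> no flip
Dir NE: first cell 'W' (not opp) -> no flip
Dir W: first cell '.' (not opp) -> no flip
Dir E: opp run (4,3) capped by W -> flip
Dir SW: first cell '.' (not opp) -> no flip
Dir S: first cell '.' (not opp) -> no flip
Dir SE: first cell '.' (not opp) -> no flip
All flips: (4,3)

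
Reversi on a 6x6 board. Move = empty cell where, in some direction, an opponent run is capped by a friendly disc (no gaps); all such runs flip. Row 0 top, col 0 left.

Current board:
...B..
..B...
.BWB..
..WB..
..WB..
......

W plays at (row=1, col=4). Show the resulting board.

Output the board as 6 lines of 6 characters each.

Place W at (1,4); scan 8 dirs for brackets.
Dir NW: opp run (0,3), next=edge -> no flip
Dir N: first cell '.' (not opp) -> no flip
Dir NE: first cell '.' (not opp) -> no flip
Dir W: first cell '.' (not opp) -> no flip
Dir E: first cell '.' (not opp) -> no flip
Dir SW: opp run (2,3) capped by W -> flip
Dir S: first cell '.' (not opp) -> no flip
Dir SE: first cell '.' (not opp) -> no flip
All flips: (2,3)

Answer: ...B..
..B.W.
.BWW..
..WB..
..WB..
......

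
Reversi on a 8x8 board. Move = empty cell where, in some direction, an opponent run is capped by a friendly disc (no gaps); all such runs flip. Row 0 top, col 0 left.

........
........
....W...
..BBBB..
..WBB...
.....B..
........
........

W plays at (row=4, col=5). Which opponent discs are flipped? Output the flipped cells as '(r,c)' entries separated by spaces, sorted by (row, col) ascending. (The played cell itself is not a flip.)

Answer: (4,3) (4,4)

Derivation:
Dir NW: opp run (3,4), next='.' -> no flip
Dir N: opp run (3,5), next='.' -> no flip
Dir NE: first cell '.' (not opp) -> no flip
Dir W: opp run (4,4) (4,3) capped by W -> flip
Dir E: first cell '.' (not opp) -> no flip
Dir SW: first cell '.' (not opp) -> no flip
Dir S: opp run (5,5), next='.' -> no flip
Dir SE: first cell '.' (not opp) -> no flip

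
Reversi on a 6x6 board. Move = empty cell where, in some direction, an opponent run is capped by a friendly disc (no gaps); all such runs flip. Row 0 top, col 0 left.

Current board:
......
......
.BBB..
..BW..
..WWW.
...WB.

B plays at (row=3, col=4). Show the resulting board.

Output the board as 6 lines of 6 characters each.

Answer: ......
......
.BBB..
..BBB.
..WWB.
...WB.

Derivation:
Place B at (3,4); scan 8 dirs for brackets.
Dir NW: first cell 'B' (not opp) -> no flip
Dir N: first cell '.' (not opp) -> no flip
Dir NE: first cell '.' (not opp) -> no flip
Dir W: opp run (3,3) capped by B -> flip
Dir E: first cell '.' (not opp) -> no flip
Dir SW: opp run (4,3), next='.' -> no flip
Dir S: opp run (4,4) capped by B -> flip
Dir SE: first cell '.' (not opp) -> no flip
All flips: (3,3) (4,4)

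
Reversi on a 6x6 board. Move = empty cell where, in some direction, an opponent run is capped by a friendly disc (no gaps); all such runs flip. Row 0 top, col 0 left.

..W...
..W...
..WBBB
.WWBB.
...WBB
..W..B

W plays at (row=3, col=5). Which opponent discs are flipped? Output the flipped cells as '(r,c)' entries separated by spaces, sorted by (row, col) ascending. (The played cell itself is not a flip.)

Dir NW: opp run (2,4), next='.' -> no flip
Dir N: opp run (2,5), next='.' -> no flip
Dir NE: edge -> no flip
Dir W: opp run (3,4) (3,3) capped by W -> flip
Dir E: edge -> no flip
Dir SW: opp run (4,4), next='.' -> no flip
Dir S: opp run (4,5) (5,5), next=edge -> no flip
Dir SE: edge -> no flip

Answer: (3,3) (3,4)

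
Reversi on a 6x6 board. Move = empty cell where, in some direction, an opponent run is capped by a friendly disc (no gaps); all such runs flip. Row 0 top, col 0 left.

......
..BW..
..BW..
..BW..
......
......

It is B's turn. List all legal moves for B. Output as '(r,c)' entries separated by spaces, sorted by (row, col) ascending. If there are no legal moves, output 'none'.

(0,2): no bracket -> illegal
(0,3): no bracket -> illegal
(0,4): flips 1 -> legal
(1,4): flips 2 -> legal
(2,4): flips 1 -> legal
(3,4): flips 2 -> legal
(4,2): no bracket -> illegal
(4,3): no bracket -> illegal
(4,4): flips 1 -> legal

Answer: (0,4) (1,4) (2,4) (3,4) (4,4)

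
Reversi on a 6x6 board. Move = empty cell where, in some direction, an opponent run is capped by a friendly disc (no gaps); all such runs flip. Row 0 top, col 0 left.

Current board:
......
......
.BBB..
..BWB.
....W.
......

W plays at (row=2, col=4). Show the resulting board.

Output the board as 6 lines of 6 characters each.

Place W at (2,4); scan 8 dirs for brackets.
Dir NW: first cell '.' (not opp) -> no flip
Dir N: first cell '.' (not opp) -> no flip
Dir NE: first cell '.' (not opp) -> no flip
Dir W: opp run (2,3) (2,2) (2,1), next='.' -> no flip
Dir E: first cell '.' (not opp) -> no flip
Dir SW: first cell 'W' (not opp) -> no flip
Dir S: opp run (3,4) capped by W -> flip
Dir SE: first cell '.' (not opp) -> no flip
All flips: (3,4)

Answer: ......
......
.BBBW.
..BWW.
....W.
......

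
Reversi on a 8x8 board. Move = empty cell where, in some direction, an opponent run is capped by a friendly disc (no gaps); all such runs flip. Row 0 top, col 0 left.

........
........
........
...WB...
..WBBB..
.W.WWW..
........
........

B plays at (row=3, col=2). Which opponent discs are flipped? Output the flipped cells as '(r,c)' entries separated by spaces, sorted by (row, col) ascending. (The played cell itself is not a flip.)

Dir NW: first cell '.' (not opp) -> no flip
Dir N: first cell '.' (not opp) -> no flip
Dir NE: first cell '.' (not opp) -> no flip
Dir W: first cell '.' (not opp) -> no flip
Dir E: opp run (3,3) capped by B -> flip
Dir SW: first cell '.' (not opp) -> no flip
Dir S: opp run (4,2), next='.' -> no flip
Dir SE: first cell 'B' (not opp) -> no flip

Answer: (3,3)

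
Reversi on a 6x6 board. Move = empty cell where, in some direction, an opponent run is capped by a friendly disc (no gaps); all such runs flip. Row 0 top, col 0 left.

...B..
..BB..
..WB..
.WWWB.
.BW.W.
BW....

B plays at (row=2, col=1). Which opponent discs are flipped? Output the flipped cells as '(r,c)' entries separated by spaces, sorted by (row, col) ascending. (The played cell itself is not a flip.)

Dir NW: first cell '.' (not opp) -> no flip
Dir N: first cell '.' (not opp) -> no flip
Dir NE: first cell 'B' (not opp) -> no flip
Dir W: first cell '.' (not opp) -> no flip
Dir E: opp run (2,2) capped by B -> flip
Dir SW: first cell '.' (not opp) -> no flip
Dir S: opp run (3,1) capped by B -> flip
Dir SE: opp run (3,2), next='.' -> no flip

Answer: (2,2) (3,1)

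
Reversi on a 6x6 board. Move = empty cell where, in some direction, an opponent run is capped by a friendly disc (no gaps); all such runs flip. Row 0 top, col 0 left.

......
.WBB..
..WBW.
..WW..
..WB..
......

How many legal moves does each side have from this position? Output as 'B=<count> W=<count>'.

-- B to move --
(0,0): no bracket -> illegal
(0,1): no bracket -> illegal
(0,2): no bracket -> illegal
(1,0): flips 1 -> legal
(1,4): no bracket -> illegal
(1,5): no bracket -> illegal
(2,0): no bracket -> illegal
(2,1): flips 2 -> legal
(2,5): flips 1 -> legal
(3,1): flips 1 -> legal
(3,4): no bracket -> illegal
(3,5): flips 1 -> legal
(4,1): flips 2 -> legal
(4,4): no bracket -> illegal
(5,1): no bracket -> illegal
(5,2): flips 3 -> legal
(5,3): no bracket -> illegal
B mobility = 7
-- W to move --
(0,1): no bracket -> illegal
(0,2): flips 2 -> legal
(0,3): flips 2 -> legal
(0,4): flips 1 -> legal
(1,4): flips 3 -> legal
(2,1): no bracket -> illegal
(3,4): no bracket -> illegal
(4,4): flips 1 -> legal
(5,2): no bracket -> illegal
(5,3): flips 1 -> legal
(5,4): flips 1 -> legal
W mobility = 7

Answer: B=7 W=7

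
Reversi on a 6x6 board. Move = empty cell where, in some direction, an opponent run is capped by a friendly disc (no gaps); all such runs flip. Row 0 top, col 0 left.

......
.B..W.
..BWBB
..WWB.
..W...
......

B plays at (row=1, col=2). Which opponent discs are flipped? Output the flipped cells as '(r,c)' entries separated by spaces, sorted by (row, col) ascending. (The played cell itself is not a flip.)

Answer: (2,3)

Derivation:
Dir NW: first cell '.' (not opp) -> no flip
Dir N: first cell '.' (not opp) -> no flip
Dir NE: first cell '.' (not opp) -> no flip
Dir W: first cell 'B' (not opp) -> no flip
Dir E: first cell '.' (not opp) -> no flip
Dir SW: first cell '.' (not opp) -> no flip
Dir S: first cell 'B' (not opp) -> no flip
Dir SE: opp run (2,3) capped by B -> flip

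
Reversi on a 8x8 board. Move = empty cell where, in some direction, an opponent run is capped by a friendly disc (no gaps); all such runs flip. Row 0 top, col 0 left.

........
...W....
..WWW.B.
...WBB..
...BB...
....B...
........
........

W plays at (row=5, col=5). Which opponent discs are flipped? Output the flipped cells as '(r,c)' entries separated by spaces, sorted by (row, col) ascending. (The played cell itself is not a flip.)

Answer: (4,4)

Derivation:
Dir NW: opp run (4,4) capped by W -> flip
Dir N: first cell '.' (not opp) -> no flip
Dir NE: first cell '.' (not opp) -> no flip
Dir W: opp run (5,4), next='.' -> no flip
Dir E: first cell '.' (not opp) -> no flip
Dir SW: first cell '.' (not opp) -> no flip
Dir S: first cell '.' (not opp) -> no flip
Dir SE: first cell '.' (not opp) -> no flip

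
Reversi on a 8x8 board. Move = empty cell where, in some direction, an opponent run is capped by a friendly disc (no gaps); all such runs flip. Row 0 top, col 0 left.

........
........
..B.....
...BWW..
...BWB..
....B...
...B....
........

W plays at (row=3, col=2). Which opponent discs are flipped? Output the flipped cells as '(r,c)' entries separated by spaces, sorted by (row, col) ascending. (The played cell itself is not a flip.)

Answer: (3,3)

Derivation:
Dir NW: first cell '.' (not opp) -> no flip
Dir N: opp run (2,2), next='.' -> no flip
Dir NE: first cell '.' (not opp) -> no flip
Dir W: first cell '.' (not opp) -> no flip
Dir E: opp run (3,3) capped by W -> flip
Dir SW: first cell '.' (not opp) -> no flip
Dir S: first cell '.' (not opp) -> no flip
Dir SE: opp run (4,3) (5,4), next='.' -> no flip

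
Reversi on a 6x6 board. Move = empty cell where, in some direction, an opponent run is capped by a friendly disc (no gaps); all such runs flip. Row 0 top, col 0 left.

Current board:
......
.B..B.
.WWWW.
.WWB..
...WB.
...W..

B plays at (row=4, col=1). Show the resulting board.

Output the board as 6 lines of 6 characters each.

Answer: ......
.B..B.
.BWBW.
.BBB..
.B.WB.
...W..

Derivation:
Place B at (4,1); scan 8 dirs for brackets.
Dir NW: first cell '.' (not opp) -> no flip
Dir N: opp run (3,1) (2,1) capped by B -> flip
Dir NE: opp run (3,2) (2,3) capped by B -> flip
Dir W: first cell '.' (not opp) -> no flip
Dir E: first cell '.' (not opp) -> no flip
Dir SW: first cell '.' (not opp) -> no flip
Dir S: first cell '.' (not opp) -> no flip
Dir SE: first cell '.' (not opp) -> no flip
All flips: (2,1) (2,3) (3,1) (3,2)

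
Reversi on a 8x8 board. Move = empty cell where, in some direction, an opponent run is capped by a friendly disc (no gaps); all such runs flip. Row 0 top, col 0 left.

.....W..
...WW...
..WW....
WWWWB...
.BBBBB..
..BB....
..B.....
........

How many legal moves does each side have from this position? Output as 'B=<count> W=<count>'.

-- B to move --
(0,2): no bracket -> illegal
(0,3): flips 3 -> legal
(0,4): no bracket -> illegal
(0,6): no bracket -> illegal
(1,1): flips 2 -> legal
(1,2): flips 3 -> legal
(1,5): no bracket -> illegal
(1,6): no bracket -> illegal
(2,0): flips 1 -> legal
(2,1): flips 2 -> legal
(2,4): flips 1 -> legal
(2,5): no bracket -> illegal
(4,0): no bracket -> illegal
B mobility = 6
-- W to move --
(2,4): no bracket -> illegal
(2,5): no bracket -> illegal
(3,5): flips 1 -> legal
(3,6): no bracket -> illegal
(4,0): no bracket -> illegal
(4,6): no bracket -> illegal
(5,0): flips 1 -> legal
(5,1): flips 2 -> legal
(5,4): flips 1 -> legal
(5,5): flips 1 -> legal
(5,6): flips 2 -> legal
(6,1): no bracket -> illegal
(6,3): flips 4 -> legal
(6,4): flips 2 -> legal
(7,1): no bracket -> illegal
(7,2): flips 3 -> legal
(7,3): no bracket -> illegal
W mobility = 9

Answer: B=6 W=9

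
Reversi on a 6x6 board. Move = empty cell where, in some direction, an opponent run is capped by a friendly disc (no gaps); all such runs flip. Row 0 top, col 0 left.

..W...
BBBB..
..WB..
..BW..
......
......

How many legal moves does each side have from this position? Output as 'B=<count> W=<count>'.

Answer: B=5 W=7

Derivation:
-- B to move --
(0,1): no bracket -> illegal
(0,3): no bracket -> illegal
(2,1): flips 1 -> legal
(2,4): no bracket -> illegal
(3,1): flips 1 -> legal
(3,4): flips 1 -> legal
(4,2): no bracket -> illegal
(4,3): flips 1 -> legal
(4,4): flips 2 -> legal
B mobility = 5
-- W to move --
(0,0): flips 1 -> legal
(0,1): no bracket -> illegal
(0,3): flips 2 -> legal
(0,4): flips 1 -> legal
(1,4): no bracket -> illegal
(2,0): flips 1 -> legal
(2,1): no bracket -> illegal
(2,4): flips 2 -> legal
(3,1): flips 1 -> legal
(3,4): no bracket -> illegal
(4,1): no bracket -> illegal
(4,2): flips 1 -> legal
(4,3): no bracket -> illegal
W mobility = 7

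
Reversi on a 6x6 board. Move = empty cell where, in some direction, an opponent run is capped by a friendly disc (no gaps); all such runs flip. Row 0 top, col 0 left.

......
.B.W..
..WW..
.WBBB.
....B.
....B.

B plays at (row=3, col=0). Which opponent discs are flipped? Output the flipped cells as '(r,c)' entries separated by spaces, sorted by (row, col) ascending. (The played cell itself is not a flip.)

Answer: (3,1)

Derivation:
Dir NW: edge -> no flip
Dir N: first cell '.' (not opp) -> no flip
Dir NE: first cell '.' (not opp) -> no flip
Dir W: edge -> no flip
Dir E: opp run (3,1) capped by B -> flip
Dir SW: edge -> no flip
Dir S: first cell '.' (not opp) -> no flip
Dir SE: first cell '.' (not opp) -> no flip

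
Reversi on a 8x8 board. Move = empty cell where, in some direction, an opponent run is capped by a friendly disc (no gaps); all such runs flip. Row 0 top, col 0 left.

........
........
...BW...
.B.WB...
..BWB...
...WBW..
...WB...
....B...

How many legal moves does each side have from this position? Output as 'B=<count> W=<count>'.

-- B to move --
(1,3): no bracket -> illegal
(1,4): flips 1 -> legal
(1,5): flips 2 -> legal
(2,2): flips 1 -> legal
(2,5): flips 1 -> legal
(3,2): flips 2 -> legal
(3,5): no bracket -> illegal
(4,5): no bracket -> illegal
(4,6): flips 1 -> legal
(5,2): flips 3 -> legal
(5,6): flips 1 -> legal
(6,2): flips 2 -> legal
(6,5): no bracket -> illegal
(6,6): flips 1 -> legal
(7,2): flips 1 -> legal
(7,3): flips 4 -> legal
B mobility = 12
-- W to move --
(1,2): no bracket -> illegal
(1,3): flips 1 -> legal
(1,4): no bracket -> illegal
(2,0): flips 2 -> legal
(2,1): no bracket -> illegal
(2,2): flips 1 -> legal
(2,5): flips 1 -> legal
(3,0): no bracket -> illegal
(3,2): no bracket -> illegal
(3,5): flips 2 -> legal
(4,0): no bracket -> illegal
(4,1): flips 1 -> legal
(4,5): flips 2 -> legal
(5,1): flips 1 -> legal
(5,2): no bracket -> illegal
(6,5): flips 2 -> legal
(7,3): flips 1 -> legal
(7,5): flips 1 -> legal
W mobility = 11

Answer: B=12 W=11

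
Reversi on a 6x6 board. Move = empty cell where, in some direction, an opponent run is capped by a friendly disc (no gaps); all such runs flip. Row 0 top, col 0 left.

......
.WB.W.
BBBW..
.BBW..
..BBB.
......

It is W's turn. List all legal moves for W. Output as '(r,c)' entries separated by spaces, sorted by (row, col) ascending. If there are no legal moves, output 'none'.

(0,1): flips 1 -> legal
(0,2): no bracket -> illegal
(0,3): no bracket -> illegal
(1,0): no bracket -> illegal
(1,3): flips 1 -> legal
(3,0): flips 2 -> legal
(3,4): no bracket -> illegal
(3,5): no bracket -> illegal
(4,0): no bracket -> illegal
(4,1): flips 3 -> legal
(4,5): no bracket -> illegal
(5,1): flips 1 -> legal
(5,2): no bracket -> illegal
(5,3): flips 1 -> legal
(5,4): no bracket -> illegal
(5,5): flips 1 -> legal

Answer: (0,1) (1,3) (3,0) (4,1) (5,1) (5,3) (5,5)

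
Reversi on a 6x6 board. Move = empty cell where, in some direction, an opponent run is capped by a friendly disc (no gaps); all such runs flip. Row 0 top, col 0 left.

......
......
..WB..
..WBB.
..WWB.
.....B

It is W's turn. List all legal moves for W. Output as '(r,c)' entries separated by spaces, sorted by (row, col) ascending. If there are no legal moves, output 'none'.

(1,2): no bracket -> illegal
(1,3): flips 2 -> legal
(1,4): flips 1 -> legal
(2,4): flips 2 -> legal
(2,5): flips 1 -> legal
(3,5): flips 2 -> legal
(4,5): flips 1 -> legal
(5,3): no bracket -> illegal
(5,4): no bracket -> illegal

Answer: (1,3) (1,4) (2,4) (2,5) (3,5) (4,5)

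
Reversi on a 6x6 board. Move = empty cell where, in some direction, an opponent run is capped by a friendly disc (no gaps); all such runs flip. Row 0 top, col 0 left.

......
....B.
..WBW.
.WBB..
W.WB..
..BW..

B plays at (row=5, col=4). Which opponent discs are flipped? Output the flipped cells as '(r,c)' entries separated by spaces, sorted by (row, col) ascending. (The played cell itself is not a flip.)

Answer: (5,3)

Derivation:
Dir NW: first cell 'B' (not opp) -> no flip
Dir N: first cell '.' (not opp) -> no flip
Dir NE: first cell '.' (not opp) -> no flip
Dir W: opp run (5,3) capped by B -> flip
Dir E: first cell '.' (not opp) -> no flip
Dir SW: edge -> no flip
Dir S: edge -> no flip
Dir SE: edge -> no flip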